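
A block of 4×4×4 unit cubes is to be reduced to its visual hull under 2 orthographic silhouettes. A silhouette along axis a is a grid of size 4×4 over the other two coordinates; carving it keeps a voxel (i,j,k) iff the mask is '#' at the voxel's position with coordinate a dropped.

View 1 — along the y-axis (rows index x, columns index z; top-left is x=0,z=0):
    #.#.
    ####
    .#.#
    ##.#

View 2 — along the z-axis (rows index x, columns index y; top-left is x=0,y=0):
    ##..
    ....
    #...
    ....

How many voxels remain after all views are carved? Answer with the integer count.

full grid |V| = 64
V1 y: intersect with XZ mask (11 set) -- 44 left
V2 z: intersect with XY mask (3 set) -- 6 left

|visual hull| = 6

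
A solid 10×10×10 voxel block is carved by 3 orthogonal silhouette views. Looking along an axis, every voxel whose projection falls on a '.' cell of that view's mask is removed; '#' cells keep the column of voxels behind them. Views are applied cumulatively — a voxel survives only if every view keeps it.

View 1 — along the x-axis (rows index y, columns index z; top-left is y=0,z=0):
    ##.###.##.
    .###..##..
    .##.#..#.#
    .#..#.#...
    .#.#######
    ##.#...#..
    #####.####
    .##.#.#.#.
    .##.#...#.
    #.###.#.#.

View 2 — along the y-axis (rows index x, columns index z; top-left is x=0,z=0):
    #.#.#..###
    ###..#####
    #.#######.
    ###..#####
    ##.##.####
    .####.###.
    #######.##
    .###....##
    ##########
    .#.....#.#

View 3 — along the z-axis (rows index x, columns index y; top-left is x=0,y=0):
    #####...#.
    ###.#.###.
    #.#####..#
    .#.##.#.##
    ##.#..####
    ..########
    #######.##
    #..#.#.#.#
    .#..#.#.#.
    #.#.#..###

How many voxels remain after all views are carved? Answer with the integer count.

full grid |V| = 1000
V1 x: intersect with YZ mask (56 set) -- 560 left
V2 y: intersect with XZ mask (72 set) -- 410 left
V3 z: intersect with XY mask (65 set) -- 273 left

voxel count = 273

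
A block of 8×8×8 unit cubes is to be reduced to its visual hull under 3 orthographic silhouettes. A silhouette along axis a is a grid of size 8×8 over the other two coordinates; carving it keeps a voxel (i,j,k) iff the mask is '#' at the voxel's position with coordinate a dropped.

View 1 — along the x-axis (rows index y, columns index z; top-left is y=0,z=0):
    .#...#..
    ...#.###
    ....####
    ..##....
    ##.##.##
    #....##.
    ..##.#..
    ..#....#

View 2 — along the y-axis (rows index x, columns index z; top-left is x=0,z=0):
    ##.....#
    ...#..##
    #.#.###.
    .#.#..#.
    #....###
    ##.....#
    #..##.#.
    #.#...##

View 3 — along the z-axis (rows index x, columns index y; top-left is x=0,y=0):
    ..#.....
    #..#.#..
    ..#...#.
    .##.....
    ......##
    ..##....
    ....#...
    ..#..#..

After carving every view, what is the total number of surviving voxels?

before carving: 512 voxels (8×8×8)
  1. axis=0 (YZ plane), |mask|=26  ⇒  voxels=208
  2. axis=1 (XZ plane), |mask|=29  ⇒  voxels=94
  3. axis=2 (XY plane), |mask|=15  ⇒  voxels=22

remaining voxels: 22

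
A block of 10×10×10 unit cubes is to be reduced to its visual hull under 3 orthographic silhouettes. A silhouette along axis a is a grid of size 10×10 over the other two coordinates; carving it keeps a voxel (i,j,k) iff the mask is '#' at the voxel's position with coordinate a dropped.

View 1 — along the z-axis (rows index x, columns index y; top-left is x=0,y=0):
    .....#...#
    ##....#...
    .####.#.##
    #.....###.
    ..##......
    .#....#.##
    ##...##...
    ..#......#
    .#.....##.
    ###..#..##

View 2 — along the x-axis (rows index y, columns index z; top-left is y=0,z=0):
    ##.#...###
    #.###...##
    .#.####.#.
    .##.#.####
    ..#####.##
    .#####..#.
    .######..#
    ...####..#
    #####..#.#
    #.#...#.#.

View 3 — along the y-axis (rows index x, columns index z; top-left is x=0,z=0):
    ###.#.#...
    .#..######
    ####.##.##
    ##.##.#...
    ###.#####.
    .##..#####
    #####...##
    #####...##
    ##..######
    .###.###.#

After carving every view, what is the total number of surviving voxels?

before carving: 1000 voxels (10×10×10)
carve view 1 (along z, XY-mask fill 37/100): 370 voxels remain
carve view 2 (along x, YZ-mask fill 61/100): 223 voxels remain
carve view 3 (along y, XZ-mask fill 69/100): 157 voxels remain

voxel count = 157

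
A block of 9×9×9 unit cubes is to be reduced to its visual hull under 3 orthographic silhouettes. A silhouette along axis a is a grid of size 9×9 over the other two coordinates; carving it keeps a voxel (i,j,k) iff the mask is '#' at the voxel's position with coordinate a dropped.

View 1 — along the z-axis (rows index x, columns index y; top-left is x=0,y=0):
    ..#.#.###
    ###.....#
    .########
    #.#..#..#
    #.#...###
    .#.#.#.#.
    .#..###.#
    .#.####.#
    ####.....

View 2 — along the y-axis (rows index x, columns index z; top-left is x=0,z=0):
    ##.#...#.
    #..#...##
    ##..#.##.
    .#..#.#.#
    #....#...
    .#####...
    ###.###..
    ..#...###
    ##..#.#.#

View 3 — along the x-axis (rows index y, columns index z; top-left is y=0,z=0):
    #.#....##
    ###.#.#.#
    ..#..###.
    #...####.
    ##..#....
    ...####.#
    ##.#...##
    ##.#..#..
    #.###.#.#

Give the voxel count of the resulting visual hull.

108 voxels

full grid |V| = 729
  1. axis=2 (XY plane), |mask|=45  ⇒  voxels=405
  2. axis=1 (XZ plane), |mask|=39  ⇒  voxels=196
  3. axis=0 (YZ plane), |mask|=42  ⇒  voxels=108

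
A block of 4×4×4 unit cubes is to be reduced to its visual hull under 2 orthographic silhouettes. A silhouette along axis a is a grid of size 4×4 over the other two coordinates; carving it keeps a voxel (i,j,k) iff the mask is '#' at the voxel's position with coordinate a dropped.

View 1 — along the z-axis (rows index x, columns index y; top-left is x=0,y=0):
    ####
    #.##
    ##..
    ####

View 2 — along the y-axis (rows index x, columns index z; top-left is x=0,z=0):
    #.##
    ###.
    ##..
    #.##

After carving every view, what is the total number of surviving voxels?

start: 4×4×4 = 64 voxels
V1 z: intersect with XY mask (13 set) -- 52 left
V2 y: intersect with XZ mask (11 set) -- 37 left

|visual hull| = 37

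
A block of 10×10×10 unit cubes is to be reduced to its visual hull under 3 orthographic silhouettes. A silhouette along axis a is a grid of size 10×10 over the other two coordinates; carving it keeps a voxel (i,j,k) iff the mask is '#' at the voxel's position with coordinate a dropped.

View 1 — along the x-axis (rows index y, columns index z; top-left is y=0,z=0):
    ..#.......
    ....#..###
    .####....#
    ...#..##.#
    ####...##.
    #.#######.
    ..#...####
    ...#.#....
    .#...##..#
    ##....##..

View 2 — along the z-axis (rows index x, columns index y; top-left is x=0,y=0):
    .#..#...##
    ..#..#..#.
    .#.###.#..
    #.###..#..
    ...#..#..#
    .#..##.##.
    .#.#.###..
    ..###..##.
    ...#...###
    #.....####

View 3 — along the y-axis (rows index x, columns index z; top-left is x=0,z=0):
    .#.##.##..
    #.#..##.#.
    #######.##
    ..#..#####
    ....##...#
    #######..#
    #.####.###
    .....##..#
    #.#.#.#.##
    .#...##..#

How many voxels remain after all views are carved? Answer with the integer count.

voxel count = 110

initial block: 10^3 = 1000
after view 1 [x-axis, 43 of 100 cells solid] → remaining = 430
after view 2 [z-axis, 44 of 100 cells solid] → remaining = 188
after view 3 [y-axis, 57 of 100 cells solid] → remaining = 110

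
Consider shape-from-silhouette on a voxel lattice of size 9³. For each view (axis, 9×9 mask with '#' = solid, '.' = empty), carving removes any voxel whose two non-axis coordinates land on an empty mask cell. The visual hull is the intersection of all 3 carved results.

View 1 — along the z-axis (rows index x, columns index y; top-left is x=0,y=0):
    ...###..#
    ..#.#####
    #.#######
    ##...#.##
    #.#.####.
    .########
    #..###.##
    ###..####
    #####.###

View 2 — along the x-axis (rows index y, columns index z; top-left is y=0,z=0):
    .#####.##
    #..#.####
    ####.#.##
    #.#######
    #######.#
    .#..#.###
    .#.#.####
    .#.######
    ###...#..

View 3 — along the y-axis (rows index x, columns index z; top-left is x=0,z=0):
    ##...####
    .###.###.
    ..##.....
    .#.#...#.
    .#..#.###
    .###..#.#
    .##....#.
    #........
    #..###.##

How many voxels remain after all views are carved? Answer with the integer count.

172 voxels

start: 9×9×9 = 729 voxels
step 1: project along z, AND mask (58/81) → |grid| = 522
step 2: project along x, AND mask (58/81) → |grid| = 368
step 3: project along y, AND mask (37/81) → |grid| = 172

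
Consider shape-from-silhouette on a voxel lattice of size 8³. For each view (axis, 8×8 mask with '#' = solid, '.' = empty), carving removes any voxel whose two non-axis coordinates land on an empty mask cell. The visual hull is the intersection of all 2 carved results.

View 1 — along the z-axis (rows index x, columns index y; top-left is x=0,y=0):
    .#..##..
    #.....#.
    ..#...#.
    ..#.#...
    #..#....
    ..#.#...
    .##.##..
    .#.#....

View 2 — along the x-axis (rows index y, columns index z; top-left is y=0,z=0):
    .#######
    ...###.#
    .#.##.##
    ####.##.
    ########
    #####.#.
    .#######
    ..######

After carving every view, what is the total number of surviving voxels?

start: 8×8×8 = 512 voxels
  1. axis=2 (XY plane), |mask|=19  ⇒  voxels=152
  2. axis=0 (YZ plane), |mask|=49  ⇒  voxels=116

remaining voxels: 116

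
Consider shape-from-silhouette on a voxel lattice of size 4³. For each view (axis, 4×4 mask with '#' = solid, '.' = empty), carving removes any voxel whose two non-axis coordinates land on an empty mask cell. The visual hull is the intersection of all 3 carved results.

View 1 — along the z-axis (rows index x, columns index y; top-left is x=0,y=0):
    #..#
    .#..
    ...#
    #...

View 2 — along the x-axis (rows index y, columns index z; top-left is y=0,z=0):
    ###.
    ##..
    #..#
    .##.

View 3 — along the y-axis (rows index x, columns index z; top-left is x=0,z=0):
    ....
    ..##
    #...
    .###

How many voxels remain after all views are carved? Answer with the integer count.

|visual hull| = 2

start: 4×4×4 = 64 voxels
V1 z: intersect with XY mask (5 set) -- 20 left
V2 x: intersect with YZ mask (9 set) -- 12 left
V3 y: intersect with XZ mask (6 set) -- 2 left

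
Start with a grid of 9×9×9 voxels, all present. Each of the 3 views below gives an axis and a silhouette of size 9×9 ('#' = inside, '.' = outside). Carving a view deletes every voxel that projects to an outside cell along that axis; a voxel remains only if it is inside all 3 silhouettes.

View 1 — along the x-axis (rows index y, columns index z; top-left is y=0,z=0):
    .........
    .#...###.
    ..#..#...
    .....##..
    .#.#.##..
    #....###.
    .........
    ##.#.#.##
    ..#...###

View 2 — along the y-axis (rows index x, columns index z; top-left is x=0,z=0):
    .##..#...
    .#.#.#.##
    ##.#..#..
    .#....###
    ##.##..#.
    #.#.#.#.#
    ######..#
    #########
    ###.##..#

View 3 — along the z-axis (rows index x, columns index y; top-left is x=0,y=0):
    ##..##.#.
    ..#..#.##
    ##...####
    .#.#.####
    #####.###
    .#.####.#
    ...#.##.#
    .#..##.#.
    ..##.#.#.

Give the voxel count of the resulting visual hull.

|visual hull| = 86

before carving: 729 voxels (9×9×9)
  1. axis=0 (YZ plane), |mask|=26  ⇒  voxels=234
  2. axis=1 (XZ plane), |mask|=48  ⇒  voxels=134
  3. axis=2 (XY plane), |mask|=47  ⇒  voxels=86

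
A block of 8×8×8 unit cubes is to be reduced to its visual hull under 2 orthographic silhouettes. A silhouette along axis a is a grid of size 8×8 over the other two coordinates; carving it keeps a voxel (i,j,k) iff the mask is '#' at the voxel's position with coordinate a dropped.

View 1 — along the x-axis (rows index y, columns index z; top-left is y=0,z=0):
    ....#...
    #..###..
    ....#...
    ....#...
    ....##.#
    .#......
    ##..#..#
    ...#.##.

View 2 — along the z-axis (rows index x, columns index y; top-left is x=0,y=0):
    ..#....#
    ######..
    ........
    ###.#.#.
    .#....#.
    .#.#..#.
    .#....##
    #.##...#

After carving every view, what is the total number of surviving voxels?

62 voxels

before carving: 512 voxels (8×8×8)
step 1: project along x, AND mask (18/64) → |grid| = 144
step 2: project along z, AND mask (25/64) → |grid| = 62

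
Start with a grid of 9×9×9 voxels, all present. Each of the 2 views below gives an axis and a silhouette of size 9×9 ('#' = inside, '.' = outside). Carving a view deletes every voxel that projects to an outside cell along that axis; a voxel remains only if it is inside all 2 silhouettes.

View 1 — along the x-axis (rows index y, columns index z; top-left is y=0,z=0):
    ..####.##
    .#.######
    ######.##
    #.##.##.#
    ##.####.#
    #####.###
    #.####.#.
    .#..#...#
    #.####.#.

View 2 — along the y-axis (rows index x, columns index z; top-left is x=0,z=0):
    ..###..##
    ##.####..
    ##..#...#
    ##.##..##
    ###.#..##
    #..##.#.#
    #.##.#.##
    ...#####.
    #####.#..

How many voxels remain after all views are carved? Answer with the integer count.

start: 9×9×9 = 729 voxels
carve view 1 (along x, YZ-mask fill 57/81): 513 voxels remain
carve view 2 (along y, XZ-mask fill 49/81): 320 voxels remain

320 voxels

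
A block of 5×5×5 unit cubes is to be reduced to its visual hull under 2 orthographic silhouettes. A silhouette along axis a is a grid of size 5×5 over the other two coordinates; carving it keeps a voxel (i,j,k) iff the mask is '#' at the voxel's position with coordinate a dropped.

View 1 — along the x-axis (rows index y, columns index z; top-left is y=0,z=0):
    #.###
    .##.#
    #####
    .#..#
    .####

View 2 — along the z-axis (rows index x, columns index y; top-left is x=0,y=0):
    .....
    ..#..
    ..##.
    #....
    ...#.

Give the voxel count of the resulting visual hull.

18 voxels

full grid |V| = 125
step 1: project along x, AND mask (18/25) → |grid| = 90
step 2: project along z, AND mask (5/25) → |grid| = 18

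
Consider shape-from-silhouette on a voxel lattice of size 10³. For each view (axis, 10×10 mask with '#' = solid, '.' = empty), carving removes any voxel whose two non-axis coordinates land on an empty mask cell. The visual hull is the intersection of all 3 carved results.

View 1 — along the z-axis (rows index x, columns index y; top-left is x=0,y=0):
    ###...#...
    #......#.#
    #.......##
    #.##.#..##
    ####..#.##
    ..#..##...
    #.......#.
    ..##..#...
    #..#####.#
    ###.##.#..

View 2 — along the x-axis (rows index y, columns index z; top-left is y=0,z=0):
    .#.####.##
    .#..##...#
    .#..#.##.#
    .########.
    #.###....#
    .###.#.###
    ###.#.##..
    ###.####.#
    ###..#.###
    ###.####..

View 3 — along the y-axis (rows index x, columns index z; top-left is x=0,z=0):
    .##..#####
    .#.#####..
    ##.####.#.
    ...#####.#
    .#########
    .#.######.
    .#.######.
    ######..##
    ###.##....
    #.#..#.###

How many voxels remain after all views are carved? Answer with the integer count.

start: 10×10×10 = 1000 voxels
carve view 1 (along z, XY-mask fill 44/100): 440 voxels remain
carve view 2 (along x, YZ-mask fill 64/100): 285 voxels remain
carve view 3 (along y, XZ-mask fill 68/100): 195 voxels remain

voxel count = 195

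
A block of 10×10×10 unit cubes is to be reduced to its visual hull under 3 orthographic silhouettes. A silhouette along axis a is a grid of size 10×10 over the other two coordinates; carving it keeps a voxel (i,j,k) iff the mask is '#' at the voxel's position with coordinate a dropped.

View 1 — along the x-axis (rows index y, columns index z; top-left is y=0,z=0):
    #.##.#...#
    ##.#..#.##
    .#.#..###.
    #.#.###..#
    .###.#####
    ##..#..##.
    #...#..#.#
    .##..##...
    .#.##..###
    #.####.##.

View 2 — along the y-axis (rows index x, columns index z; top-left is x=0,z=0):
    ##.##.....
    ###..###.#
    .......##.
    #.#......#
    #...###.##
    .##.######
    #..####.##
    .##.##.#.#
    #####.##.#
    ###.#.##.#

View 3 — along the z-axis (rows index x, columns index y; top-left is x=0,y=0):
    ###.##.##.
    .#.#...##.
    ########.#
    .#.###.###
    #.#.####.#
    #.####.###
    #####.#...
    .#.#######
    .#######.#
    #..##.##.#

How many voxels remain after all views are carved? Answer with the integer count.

initial block: 10^3 = 1000
[1] x-view keeps 56 columns → grid now 560
[2] y-view keeps 58 columns → grid now 324
[3] z-view keeps 70 columns → grid now 225

225 voxels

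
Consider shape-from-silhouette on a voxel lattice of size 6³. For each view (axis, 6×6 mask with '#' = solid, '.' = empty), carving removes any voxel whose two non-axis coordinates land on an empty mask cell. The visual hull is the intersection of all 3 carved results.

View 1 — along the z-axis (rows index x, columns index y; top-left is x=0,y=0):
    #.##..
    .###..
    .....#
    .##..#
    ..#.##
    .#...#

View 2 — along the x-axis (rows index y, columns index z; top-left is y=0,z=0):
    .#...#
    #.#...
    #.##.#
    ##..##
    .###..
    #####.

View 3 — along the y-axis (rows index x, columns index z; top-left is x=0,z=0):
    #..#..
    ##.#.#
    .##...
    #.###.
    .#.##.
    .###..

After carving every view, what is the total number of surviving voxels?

full grid |V| = 216
  1. axis=2 (XY plane), |mask|=15  ⇒  voxels=90
  2. axis=0 (YZ plane), |mask|=20  ⇒  voxels=55
  3. axis=1 (XZ plane), |mask|=18  ⇒  voxels=31

voxel count = 31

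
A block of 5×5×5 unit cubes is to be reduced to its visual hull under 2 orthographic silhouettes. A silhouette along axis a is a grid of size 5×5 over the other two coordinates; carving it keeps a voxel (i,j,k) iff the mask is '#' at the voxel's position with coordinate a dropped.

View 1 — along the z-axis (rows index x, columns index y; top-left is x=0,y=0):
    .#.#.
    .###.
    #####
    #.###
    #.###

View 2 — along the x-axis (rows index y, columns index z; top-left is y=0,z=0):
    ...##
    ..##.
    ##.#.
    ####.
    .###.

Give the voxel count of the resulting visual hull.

start: 5×5×5 = 125 voxels
V1 z: intersect with XY mask (18 set) -- 90 left
V2 x: intersect with YZ mask (14 set) -- 53 left

|visual hull| = 53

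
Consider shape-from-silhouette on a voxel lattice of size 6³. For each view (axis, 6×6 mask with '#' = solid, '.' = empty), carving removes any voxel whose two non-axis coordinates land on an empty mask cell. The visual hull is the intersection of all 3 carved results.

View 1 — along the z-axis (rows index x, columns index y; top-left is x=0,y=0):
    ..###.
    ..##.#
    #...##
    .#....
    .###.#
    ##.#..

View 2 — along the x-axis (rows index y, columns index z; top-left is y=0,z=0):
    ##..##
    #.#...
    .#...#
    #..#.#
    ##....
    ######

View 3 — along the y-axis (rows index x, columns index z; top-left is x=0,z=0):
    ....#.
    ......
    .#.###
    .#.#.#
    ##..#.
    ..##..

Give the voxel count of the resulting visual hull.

before carving: 216 voxels (6×6×6)
V1 z: intersect with XY mask (17 set) -- 102 left
V2 x: intersect with YZ mask (19 set) -- 54 left
V3 y: intersect with XZ mask (13 set) -- 16 left

16 voxels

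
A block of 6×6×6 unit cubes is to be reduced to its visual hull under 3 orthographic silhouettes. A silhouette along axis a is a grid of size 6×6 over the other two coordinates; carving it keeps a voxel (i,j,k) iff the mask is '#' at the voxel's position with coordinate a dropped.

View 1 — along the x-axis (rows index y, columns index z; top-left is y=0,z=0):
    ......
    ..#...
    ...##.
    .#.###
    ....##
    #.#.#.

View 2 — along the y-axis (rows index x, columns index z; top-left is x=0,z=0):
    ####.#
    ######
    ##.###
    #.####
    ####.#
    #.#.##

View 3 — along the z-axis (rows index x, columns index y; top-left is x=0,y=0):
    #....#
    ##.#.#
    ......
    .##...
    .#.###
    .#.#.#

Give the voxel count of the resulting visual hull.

26 voxels

initial block: 6^3 = 216
carve view 1 (along x, YZ-mask fill 12/36): 72 voxels remain
carve view 2 (along y, XZ-mask fill 30/36): 58 voxels remain
carve view 3 (along z, XY-mask fill 15/36): 26 voxels remain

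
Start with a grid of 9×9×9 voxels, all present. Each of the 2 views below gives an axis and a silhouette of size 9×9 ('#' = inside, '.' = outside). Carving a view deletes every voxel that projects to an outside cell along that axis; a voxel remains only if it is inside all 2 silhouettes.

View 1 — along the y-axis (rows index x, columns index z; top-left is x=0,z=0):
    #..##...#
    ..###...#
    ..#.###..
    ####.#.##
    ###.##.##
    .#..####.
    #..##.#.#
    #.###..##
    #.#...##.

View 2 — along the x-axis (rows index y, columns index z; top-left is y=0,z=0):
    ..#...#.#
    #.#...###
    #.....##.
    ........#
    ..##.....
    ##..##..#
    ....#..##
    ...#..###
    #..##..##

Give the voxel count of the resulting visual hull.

168 voxels

initial block: 9^3 = 729
V1 y: intersect with XZ mask (46 set) -- 414 left
V2 x: intersect with YZ mask (31 set) -- 168 left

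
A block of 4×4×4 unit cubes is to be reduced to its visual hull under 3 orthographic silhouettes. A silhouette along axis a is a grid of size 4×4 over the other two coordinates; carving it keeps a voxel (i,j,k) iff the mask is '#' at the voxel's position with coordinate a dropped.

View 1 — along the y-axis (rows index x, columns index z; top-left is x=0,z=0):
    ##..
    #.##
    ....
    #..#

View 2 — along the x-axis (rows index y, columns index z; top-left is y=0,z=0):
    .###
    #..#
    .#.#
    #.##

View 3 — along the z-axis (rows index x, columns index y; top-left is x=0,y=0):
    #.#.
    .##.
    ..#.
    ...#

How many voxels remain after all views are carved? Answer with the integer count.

remaining voxels: 7

before carving: 64 voxels (4×4×4)
  1. axis=1 (XZ plane), |mask|=7  ⇒  voxels=28
  2. axis=0 (YZ plane), |mask|=10  ⇒  voxels=18
  3. axis=2 (XY plane), |mask|=6  ⇒  voxels=7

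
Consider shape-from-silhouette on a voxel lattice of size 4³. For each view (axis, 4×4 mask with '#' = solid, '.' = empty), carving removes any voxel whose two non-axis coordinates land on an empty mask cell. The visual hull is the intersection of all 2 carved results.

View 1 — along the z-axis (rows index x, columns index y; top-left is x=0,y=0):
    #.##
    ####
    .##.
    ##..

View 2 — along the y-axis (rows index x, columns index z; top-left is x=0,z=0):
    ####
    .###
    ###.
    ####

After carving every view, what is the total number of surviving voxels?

full grid |V| = 64
carve view 1 (along z, XY-mask fill 11/16): 44 voxels remain
carve view 2 (along y, XZ-mask fill 14/16): 38 voxels remain

|visual hull| = 38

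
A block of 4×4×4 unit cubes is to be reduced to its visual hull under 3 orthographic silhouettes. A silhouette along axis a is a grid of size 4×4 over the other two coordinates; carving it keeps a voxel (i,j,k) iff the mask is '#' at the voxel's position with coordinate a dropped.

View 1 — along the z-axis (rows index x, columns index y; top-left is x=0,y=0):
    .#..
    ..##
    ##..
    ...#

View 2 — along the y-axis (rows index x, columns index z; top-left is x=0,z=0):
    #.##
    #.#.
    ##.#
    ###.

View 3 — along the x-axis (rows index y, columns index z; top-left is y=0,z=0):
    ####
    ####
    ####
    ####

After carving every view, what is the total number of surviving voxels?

remaining voxels: 16

start: 4×4×4 = 64 voxels
step 1: project along z, AND mask (6/16) → |grid| = 24
step 2: project along y, AND mask (11/16) → |grid| = 16
step 3: project along x, AND mask (16/16) → |grid| = 16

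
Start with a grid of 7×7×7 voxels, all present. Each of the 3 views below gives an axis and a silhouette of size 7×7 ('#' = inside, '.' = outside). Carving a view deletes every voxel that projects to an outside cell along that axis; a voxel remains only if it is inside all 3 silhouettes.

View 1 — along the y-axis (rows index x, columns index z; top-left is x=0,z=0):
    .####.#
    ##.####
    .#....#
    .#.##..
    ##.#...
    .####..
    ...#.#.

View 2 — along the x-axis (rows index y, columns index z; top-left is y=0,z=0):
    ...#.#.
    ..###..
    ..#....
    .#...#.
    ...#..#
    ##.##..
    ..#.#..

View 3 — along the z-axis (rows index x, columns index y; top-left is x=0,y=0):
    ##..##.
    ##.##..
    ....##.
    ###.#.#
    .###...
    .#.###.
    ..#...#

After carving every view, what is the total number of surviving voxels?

|visual hull| = 34

initial block: 7^3 = 343
after view 1 [y-axis, 25 of 49 cells solid] → remaining = 175
after view 2 [x-axis, 16 of 49 cells solid] → remaining = 63
after view 3 [z-axis, 24 of 49 cells solid] → remaining = 34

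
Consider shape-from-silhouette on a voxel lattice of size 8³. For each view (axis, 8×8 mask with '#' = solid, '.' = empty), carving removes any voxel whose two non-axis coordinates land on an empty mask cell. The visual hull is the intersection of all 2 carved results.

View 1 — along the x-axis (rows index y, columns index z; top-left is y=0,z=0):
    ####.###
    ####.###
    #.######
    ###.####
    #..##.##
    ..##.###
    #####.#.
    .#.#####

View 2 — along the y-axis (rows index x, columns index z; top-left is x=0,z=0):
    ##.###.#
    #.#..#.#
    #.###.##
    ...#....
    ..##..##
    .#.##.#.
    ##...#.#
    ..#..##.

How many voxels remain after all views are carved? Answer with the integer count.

204 voxels

full grid |V| = 512
  1. axis=0 (YZ plane), |mask|=50  ⇒  voxels=400
  2. axis=1 (XZ plane), |mask|=32  ⇒  voxels=204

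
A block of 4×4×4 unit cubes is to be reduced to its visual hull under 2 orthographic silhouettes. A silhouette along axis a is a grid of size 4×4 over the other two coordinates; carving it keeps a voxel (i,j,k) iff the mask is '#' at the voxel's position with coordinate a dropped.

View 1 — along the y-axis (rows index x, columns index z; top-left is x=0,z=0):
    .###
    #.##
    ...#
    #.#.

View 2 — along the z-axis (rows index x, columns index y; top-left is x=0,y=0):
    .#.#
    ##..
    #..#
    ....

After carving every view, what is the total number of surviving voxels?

|visual hull| = 14

start: 4×4×4 = 64 voxels
step 1: project along y, AND mask (9/16) → |grid| = 36
step 2: project along z, AND mask (6/16) → |grid| = 14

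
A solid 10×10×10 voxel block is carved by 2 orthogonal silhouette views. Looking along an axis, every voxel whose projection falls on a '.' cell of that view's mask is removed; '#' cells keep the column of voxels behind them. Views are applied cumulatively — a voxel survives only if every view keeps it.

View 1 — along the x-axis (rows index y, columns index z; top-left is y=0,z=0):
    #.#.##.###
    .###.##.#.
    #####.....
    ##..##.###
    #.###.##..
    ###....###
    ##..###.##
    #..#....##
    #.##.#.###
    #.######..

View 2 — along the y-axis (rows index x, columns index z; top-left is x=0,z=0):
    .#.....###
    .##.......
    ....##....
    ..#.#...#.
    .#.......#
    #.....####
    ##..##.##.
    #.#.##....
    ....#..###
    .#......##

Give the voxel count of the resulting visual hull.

remaining voxels: 221

before carving: 1000 voxels (10×10×10)
V1 x: intersect with YZ mask (62 set) -- 620 left
V2 y: intersect with XZ mask (35 set) -- 221 left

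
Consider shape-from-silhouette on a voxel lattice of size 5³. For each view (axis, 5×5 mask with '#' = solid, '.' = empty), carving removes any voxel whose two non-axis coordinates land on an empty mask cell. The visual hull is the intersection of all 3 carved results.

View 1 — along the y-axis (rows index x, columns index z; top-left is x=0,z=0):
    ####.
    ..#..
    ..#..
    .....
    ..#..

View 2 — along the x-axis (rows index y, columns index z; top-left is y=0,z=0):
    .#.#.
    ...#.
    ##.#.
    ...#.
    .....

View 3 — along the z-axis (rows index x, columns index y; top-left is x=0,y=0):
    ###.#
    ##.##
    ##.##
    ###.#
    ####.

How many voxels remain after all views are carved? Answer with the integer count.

full grid |V| = 125
carve view 1 (along y, XZ-mask fill 7/25): 35 voxels remain
carve view 2 (along x, YZ-mask fill 7/25): 7 voxels remain
carve view 3 (along z, XY-mask fill 20/25): 6 voxels remain

|visual hull| = 6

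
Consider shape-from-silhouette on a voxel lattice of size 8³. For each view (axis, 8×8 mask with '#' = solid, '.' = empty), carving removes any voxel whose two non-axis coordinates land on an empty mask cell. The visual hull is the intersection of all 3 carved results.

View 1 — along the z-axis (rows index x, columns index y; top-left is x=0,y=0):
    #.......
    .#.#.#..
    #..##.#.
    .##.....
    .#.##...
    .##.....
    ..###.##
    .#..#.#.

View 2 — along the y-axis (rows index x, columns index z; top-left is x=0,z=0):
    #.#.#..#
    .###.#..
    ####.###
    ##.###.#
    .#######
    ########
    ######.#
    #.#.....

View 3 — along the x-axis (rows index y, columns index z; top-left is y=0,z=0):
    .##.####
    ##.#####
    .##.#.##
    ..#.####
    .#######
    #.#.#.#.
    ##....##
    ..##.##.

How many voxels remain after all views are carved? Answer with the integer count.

voxel count = 90

full grid |V| = 512
V1 z: intersect with XY mask (23 set) -- 184 left
V2 y: intersect with XZ mask (45 set) -- 134 left
V3 x: intersect with YZ mask (42 set) -- 90 left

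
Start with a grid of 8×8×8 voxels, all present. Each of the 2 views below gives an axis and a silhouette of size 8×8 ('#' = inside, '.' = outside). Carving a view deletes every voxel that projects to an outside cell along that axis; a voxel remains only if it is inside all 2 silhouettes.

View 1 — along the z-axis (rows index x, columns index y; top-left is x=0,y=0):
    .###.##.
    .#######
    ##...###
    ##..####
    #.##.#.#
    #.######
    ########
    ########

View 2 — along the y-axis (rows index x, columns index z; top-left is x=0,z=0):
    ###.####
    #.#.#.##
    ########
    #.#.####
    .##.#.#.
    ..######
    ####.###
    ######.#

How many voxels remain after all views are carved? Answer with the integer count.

start: 8×8×8 = 512 voxels
  1. axis=2 (XY plane), |mask|=51  ⇒  voxels=408
  2. axis=1 (XZ plane), |mask|=50  ⇒  voxels=320

320 voxels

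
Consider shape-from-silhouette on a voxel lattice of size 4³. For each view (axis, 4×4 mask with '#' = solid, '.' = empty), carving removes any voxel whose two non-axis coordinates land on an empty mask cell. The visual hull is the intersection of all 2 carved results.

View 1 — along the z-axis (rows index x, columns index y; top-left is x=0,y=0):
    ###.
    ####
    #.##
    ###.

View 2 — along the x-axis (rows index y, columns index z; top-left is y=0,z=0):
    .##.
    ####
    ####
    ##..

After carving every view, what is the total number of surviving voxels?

initial block: 4^3 = 64
  1. axis=2 (XY plane), |mask|=13  ⇒  voxels=52
  2. axis=0 (YZ plane), |mask|=12  ⇒  voxels=40

voxel count = 40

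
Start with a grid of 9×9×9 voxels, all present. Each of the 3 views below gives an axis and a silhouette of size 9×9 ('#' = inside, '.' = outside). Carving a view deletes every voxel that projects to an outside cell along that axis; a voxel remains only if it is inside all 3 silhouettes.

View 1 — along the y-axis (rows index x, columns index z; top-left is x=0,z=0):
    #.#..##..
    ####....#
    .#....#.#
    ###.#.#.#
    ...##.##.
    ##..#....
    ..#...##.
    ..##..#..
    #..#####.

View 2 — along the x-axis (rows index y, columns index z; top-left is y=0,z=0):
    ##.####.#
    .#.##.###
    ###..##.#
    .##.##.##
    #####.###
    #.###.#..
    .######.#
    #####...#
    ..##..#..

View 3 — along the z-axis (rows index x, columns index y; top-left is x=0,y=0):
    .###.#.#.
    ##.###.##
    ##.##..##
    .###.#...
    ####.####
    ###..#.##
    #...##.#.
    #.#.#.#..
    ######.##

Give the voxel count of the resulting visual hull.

|visual hull| = 146

initial block: 9^3 = 729
carve view 1 (along y, XZ-mask fill 37/81): 333 voxels remain
carve view 2 (along x, YZ-mask fill 54/81): 231 voxels remain
carve view 3 (along z, XY-mask fill 52/81): 146 voxels remain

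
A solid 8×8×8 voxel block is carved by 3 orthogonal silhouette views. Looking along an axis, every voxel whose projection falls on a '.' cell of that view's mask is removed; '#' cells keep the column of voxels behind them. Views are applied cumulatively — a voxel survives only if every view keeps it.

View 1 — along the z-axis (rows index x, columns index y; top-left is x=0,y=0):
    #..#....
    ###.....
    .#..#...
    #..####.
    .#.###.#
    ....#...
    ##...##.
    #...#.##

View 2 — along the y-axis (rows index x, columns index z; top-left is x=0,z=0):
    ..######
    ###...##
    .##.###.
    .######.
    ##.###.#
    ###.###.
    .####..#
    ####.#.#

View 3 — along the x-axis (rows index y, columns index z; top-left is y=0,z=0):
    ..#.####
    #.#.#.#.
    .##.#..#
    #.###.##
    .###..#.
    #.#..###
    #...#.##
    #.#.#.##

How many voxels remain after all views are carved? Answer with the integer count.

full grid |V| = 512
  1. axis=2 (XY plane), |mask|=26  ⇒  voxels=208
  2. axis=1 (XZ plane), |mask|=45  ⇒  voxels=147
  3. axis=0 (YZ plane), |mask|=37  ⇒  voxels=79

voxel count = 79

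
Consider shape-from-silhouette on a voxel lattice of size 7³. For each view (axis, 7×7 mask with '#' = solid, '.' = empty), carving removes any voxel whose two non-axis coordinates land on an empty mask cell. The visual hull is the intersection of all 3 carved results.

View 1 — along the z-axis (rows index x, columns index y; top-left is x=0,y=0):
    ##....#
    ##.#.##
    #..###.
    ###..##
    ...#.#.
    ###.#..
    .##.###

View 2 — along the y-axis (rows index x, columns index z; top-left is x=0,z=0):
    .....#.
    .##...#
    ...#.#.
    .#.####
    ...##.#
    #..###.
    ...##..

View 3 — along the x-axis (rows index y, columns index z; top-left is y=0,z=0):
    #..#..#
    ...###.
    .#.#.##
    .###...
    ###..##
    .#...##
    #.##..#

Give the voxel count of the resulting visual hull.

41 voxels

initial block: 7^3 = 343
after view 1 [z-axis, 28 of 49 cells solid] → remaining = 196
after view 2 [y-axis, 20 of 49 cells solid] → remaining = 83
after view 3 [x-axis, 25 of 49 cells solid] → remaining = 41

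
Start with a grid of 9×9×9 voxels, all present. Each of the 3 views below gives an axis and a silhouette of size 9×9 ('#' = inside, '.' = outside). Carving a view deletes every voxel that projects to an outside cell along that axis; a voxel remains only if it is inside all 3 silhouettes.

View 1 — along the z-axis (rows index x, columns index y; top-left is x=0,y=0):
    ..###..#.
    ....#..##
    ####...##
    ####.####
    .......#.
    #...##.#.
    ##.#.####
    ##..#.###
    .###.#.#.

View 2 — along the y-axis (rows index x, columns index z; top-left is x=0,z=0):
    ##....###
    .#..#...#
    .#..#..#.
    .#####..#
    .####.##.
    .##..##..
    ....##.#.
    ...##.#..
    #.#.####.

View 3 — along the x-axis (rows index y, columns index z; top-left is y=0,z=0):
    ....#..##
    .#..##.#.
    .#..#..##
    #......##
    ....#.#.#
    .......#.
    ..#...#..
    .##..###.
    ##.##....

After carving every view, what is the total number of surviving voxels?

remaining voxels: 84

initial block: 9^3 = 729
after view 1 [z-axis, 44 of 81 cells solid] → remaining = 396
after view 2 [y-axis, 39 of 81 cells solid] → remaining = 186
after view 3 [x-axis, 29 of 81 cells solid] → remaining = 84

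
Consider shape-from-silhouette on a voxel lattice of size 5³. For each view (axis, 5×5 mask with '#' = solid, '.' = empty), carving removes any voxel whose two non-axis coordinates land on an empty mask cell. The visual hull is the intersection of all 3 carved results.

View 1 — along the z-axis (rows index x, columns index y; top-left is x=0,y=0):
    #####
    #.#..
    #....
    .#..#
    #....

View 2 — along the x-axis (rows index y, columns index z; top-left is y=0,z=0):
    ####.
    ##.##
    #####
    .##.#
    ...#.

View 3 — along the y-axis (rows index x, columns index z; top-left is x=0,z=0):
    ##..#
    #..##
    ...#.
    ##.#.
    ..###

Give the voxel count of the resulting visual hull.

before carving: 125 voxels (5×5×5)
carve view 1 (along z, XY-mask fill 11/25): 55 voxels remain
carve view 2 (along x, YZ-mask fill 17/25): 39 voxels remain
carve view 3 (along y, XZ-mask fill 13/25): 22 voxels remain

|visual hull| = 22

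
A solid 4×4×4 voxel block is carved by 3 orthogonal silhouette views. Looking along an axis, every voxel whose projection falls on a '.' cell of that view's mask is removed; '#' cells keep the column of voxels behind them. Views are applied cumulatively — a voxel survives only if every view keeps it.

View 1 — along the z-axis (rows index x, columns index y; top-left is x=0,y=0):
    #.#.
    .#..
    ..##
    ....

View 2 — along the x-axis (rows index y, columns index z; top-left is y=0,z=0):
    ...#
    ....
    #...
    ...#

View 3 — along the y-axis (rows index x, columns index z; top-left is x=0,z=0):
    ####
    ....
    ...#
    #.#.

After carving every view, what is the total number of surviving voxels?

before carving: 64 voxels (4×4×4)
step 1: project along z, AND mask (5/16) → |grid| = 20
step 2: project along x, AND mask (3/16) → |grid| = 4
step 3: project along y, AND mask (7/16) → |grid| = 3

voxel count = 3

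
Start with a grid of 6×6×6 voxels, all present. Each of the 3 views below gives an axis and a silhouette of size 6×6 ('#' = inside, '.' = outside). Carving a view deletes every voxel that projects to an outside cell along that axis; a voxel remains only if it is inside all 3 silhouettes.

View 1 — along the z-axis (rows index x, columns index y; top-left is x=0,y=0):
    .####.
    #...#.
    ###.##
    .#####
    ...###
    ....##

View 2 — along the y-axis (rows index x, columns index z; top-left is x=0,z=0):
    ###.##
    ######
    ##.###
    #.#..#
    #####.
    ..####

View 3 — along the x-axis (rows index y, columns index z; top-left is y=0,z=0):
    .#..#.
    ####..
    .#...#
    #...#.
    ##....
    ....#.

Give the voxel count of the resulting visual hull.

|visual hull| = 34

initial block: 6^3 = 216
  1. axis=2 (XY plane), |mask|=21  ⇒  voxels=126
  2. axis=1 (XZ plane), |mask|=28  ⇒  voxels=95
  3. axis=0 (YZ plane), |mask|=13  ⇒  voxels=34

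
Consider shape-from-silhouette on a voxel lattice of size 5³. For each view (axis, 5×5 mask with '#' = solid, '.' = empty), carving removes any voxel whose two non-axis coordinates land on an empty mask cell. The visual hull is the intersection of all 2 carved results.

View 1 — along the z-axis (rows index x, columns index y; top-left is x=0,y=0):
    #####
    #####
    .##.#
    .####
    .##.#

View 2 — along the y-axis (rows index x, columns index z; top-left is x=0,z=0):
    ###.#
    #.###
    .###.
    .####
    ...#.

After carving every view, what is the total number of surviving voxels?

before carving: 125 voxels (5×5×5)
[1] z-view keeps 20 columns → grid now 100
[2] y-view keeps 16 columns → grid now 68

voxel count = 68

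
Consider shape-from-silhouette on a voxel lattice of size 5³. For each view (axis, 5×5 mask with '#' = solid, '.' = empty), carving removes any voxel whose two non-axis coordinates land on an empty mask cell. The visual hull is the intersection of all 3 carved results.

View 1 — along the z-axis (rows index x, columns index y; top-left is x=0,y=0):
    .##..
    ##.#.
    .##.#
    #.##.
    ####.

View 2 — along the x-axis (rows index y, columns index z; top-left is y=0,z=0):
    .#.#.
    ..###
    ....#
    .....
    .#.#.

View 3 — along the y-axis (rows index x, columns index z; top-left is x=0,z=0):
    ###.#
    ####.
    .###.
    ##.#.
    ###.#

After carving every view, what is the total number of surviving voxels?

start: 5×5×5 = 125 voxels
  1. axis=2 (XY plane), |mask|=15  ⇒  voxels=75
  2. axis=0 (YZ plane), |mask|=8  ⇒  voxels=24
  3. axis=1 (XZ plane), |mask|=18  ⇒  voxels=17

voxel count = 17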